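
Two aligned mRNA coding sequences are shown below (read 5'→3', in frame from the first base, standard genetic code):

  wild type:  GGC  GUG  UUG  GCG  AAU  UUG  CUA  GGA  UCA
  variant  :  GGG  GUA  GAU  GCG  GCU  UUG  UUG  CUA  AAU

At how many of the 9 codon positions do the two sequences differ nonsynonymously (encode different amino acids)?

4

Codon 1: GGC Gly / GGG Gly — synonymous.
Codon 2: GUG Val / GUA Val — synonymous.
Codon 3: UUG Leu / GAU Asp — nonsynonymous.
Codon 4: GCG Ala / GCG Ala — identical.
Codon 5: AAU Asn / GCU Ala — nonsynonymous.
Codon 6: UUG Leu / UUG Leu — identical.
Codon 7: CUA Leu / UUG Leu — synonymous.
Codon 8: GGA Gly / CUA Leu — nonsynonymous.
Codon 9: UCA Ser / AAU Asn — nonsynonymous.
Nonsynonymous differences: 4.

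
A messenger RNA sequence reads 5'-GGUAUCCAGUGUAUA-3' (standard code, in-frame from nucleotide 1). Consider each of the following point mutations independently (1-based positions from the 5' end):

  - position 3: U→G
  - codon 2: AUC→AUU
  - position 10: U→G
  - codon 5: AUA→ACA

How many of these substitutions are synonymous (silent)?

Codon 1: GGU (Gly) → GGG (Gly) — synonymous.
Codon 2: AUC (Ile) → AUU (Ile) — synonymous.
Codon 4: UGU (Cys) → GGU (Gly) — missense.
Codon 5: AUA (Ile) → ACA (Thr) — missense.
Synonymous: 2 of 4.

2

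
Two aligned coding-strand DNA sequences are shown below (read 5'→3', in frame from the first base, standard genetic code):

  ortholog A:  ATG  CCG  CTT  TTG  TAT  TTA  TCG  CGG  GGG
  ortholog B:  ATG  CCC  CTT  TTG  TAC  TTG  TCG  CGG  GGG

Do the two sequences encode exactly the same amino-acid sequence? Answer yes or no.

Codon 1: ATG Met / ATG Met — identical.
Codon 2: CCG Pro / CCC Pro — synonymous.
Codon 3: CTT Leu / CTT Leu — identical.
Codon 4: TTG Leu / TTG Leu — identical.
Codon 5: TAT Tyr / TAC Tyr — synonymous.
Codon 6: TTA Leu / TTG Leu — synonymous.
Codon 7: TCG Ser / TCG Ser — identical.
Codon 8: CGG Arg / CGG Arg — identical.
Codon 9: GGG Gly / GGG Gly — identical.
Nonsynonymous differences: 0 → same protein.

yes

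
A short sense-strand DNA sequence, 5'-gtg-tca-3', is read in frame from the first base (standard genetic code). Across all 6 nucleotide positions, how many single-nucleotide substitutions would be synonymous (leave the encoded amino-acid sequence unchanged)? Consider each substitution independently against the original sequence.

6

Codon 1 (GTG, Val): 3 synonymous substitutions.
Codon 2 (TCA, Ser): 3 synonymous substitutions.
Total: 3 + 3 = 6.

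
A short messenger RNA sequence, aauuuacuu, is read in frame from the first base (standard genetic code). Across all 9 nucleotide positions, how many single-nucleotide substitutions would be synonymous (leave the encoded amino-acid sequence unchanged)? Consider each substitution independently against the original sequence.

6

Codon 1 (AAU, Asn): 1 synonymous substitution.
Codon 2 (UUA, Leu): 2 synonymous substitutions.
Codon 3 (CUU, Leu): 3 synonymous substitutions.
Total: 1 + 2 + 3 = 6.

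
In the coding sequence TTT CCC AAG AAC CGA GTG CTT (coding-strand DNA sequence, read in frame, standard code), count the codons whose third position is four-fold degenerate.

Codon 1 TTT (Phe): third position 2-fold.
Codon 2 CCC (Pro): third position 4-fold.
Codon 3 AAG (Lys): third position 2-fold.
Codon 4 AAC (Asn): third position 2-fold.
Codon 5 CGA (Arg): third position 4-fold.
Codon 6 GTG (Val): third position 4-fold.
Codon 7 CTT (Leu): third position 4-fold.
Four-fold degenerate third positions: 4.

4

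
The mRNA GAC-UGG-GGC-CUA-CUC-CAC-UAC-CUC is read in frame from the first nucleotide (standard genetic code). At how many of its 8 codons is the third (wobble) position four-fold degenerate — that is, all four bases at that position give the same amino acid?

Codon 1 GAC (Asp): third position 2-fold.
Codon 2 UGG (Trp): third position 1-fold.
Codon 3 GGC (Gly): third position 4-fold.
Codon 4 CUA (Leu): third position 4-fold.
Codon 5 CUC (Leu): third position 4-fold.
Codon 6 CAC (His): third position 2-fold.
Codon 7 UAC (Tyr): third position 2-fold.
Codon 8 CUC (Leu): third position 4-fold.
Four-fold degenerate third positions: 4.

4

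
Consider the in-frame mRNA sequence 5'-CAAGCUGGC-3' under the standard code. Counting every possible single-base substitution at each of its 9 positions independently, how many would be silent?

7

Codon 1 (CAA, Gln): 1 synonymous substitution.
Codon 2 (GCU, Ala): 3 synonymous substitutions.
Codon 3 (GGC, Gly): 3 synonymous substitutions.
Total: 1 + 3 + 3 = 7.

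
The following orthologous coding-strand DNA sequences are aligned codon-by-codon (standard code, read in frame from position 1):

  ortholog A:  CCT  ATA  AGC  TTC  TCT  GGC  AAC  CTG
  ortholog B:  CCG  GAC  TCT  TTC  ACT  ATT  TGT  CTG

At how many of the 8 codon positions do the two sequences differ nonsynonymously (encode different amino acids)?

Codon 1: CCT Pro / CCG Pro — synonymous.
Codon 2: ATA Ile / GAC Asp — nonsynonymous.
Codon 3: AGC Ser / TCT Ser — synonymous.
Codon 4: TTC Phe / TTC Phe — identical.
Codon 5: TCT Ser / ACT Thr — nonsynonymous.
Codon 6: GGC Gly / ATT Ile — nonsynonymous.
Codon 7: AAC Asn / TGT Cys — nonsynonymous.
Codon 8: CTG Leu / CTG Leu — identical.
Nonsynonymous differences: 4.

4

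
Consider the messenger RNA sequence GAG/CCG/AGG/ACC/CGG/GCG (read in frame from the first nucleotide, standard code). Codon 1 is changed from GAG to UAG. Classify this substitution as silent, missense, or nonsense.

Position 1 falls in codon 1: GAG → Glu.
After the substitution the codon is UAG → Stop.
The new codon is a stop codon, so this is a nonsense mutation.

nonsense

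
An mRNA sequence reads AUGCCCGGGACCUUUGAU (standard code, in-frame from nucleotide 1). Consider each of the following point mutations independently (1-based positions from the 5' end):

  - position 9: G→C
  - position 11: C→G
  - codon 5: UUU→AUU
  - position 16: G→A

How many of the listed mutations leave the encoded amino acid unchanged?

Codon 3: GGG (Gly) → GGC (Gly) — synonymous.
Codon 4: ACC (Thr) → AGC (Ser) — missense.
Codon 5: UUU (Phe) → AUU (Ile) — missense.
Codon 6: GAU (Asp) → AAU (Asn) — missense.
Synonymous: 1 of 4.

1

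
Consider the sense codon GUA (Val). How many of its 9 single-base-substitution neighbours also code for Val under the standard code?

3

Position 1: none → 0 synonymous.
Position 2: none → 0 synonymous.
Position 3: GUU, GUC, GUG → 3 synonymous.
Total: 0 + 0 + 3 = 3.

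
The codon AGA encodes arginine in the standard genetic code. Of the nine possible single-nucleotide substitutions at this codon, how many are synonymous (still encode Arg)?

2

Position 1: CGA → 1 synonymous.
Position 2: none → 0 synonymous.
Position 3: AGG → 1 synonymous.
Total: 1 + 0 + 1 = 2.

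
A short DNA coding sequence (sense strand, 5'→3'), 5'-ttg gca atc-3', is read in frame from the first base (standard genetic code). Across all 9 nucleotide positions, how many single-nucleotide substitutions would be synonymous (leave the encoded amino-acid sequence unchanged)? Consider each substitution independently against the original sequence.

Codon 1 (TTG, Leu): 2 synonymous substitutions.
Codon 2 (GCA, Ala): 3 synonymous substitutions.
Codon 3 (ATC, Ile): 2 synonymous substitutions.
Total: 2 + 3 + 2 = 7.

7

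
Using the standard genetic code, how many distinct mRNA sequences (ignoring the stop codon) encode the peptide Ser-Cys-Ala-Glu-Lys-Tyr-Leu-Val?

9216

Ser: 6 codons.
Cys: 2 codons.
Ala: 4 codons.
Glu: 2 codons.
Lys: 2 codons.
Tyr: 2 codons.
Leu: 6 codons.
Val: 4 codons.
6 × 2 × 4 × 2 × 2 × 2 × 6 × 4 = 9216.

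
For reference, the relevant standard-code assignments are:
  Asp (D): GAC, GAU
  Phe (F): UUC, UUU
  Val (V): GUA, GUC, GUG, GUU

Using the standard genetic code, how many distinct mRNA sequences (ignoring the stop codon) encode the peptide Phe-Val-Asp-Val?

Phe: 2 codons.
Val: 4 codons.
Asp: 2 codons.
Val: 4 codons.
2 × 4 × 2 × 4 = 64.

64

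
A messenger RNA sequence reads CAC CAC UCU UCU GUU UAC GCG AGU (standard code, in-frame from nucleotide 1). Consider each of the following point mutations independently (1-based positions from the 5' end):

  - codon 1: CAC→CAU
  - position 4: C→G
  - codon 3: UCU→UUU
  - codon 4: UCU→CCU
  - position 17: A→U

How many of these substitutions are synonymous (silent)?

1

Codon 1: CAC (His) → CAU (His) — synonymous.
Codon 2: CAC (His) → GAC (Asp) — missense.
Codon 3: UCU (Ser) → UUU (Phe) — missense.
Codon 4: UCU (Ser) → CCU (Pro) — missense.
Codon 6: UAC (Tyr) → UUC (Phe) — missense.
Synonymous: 1 of 5.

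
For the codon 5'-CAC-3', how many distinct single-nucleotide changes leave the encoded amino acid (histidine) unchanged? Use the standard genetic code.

1

Position 1: none → 0 synonymous.
Position 2: none → 0 synonymous.
Position 3: CAT → 1 synonymous.
Total: 0 + 0 + 1 = 1.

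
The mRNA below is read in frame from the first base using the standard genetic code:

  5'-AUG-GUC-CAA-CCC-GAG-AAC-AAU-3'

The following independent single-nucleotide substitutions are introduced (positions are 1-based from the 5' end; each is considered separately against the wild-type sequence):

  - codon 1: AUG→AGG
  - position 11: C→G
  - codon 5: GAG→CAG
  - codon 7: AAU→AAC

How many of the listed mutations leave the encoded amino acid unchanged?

1

Codon 1: AUG (Met) → AGG (Arg) — missense.
Codon 4: CCC (Pro) → CGC (Arg) — missense.
Codon 5: GAG (Glu) → CAG (Gln) — missense.
Codon 7: AAU (Asn) → AAC (Asn) — synonymous.
Synonymous: 1 of 4.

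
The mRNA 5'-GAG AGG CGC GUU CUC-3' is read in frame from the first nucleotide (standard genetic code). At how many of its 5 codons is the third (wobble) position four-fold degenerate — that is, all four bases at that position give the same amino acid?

3

Codon 1 GAG (Glu): third position 2-fold.
Codon 2 AGG (Arg): third position 2-fold.
Codon 3 CGC (Arg): third position 4-fold.
Codon 4 GUU (Val): third position 4-fold.
Codon 5 CUC (Leu): third position 4-fold.
Four-fold degenerate third positions: 3.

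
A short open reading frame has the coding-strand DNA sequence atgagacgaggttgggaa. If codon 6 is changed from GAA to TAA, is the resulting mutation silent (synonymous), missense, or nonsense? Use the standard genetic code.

Position 16 falls in codon 6: GAA → Glu.
After the substitution the codon is TAA → Stop.
The new codon is a stop codon, so this is a nonsense mutation.

nonsense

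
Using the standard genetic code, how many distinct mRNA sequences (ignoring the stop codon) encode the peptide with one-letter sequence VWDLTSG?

4608

Val: 4 codons.
Trp: 1 codon.
Asp: 2 codons.
Leu: 6 codons.
Thr: 4 codons.
Ser: 6 codons.
Gly: 4 codons.
4 × 1 × 2 × 6 × 4 × 6 × 4 = 4608.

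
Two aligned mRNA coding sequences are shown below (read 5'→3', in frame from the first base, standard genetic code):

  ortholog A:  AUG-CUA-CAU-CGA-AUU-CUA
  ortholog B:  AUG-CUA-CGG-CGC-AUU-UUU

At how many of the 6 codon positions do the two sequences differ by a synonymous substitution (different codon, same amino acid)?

1

Codon 1: AUG Met / AUG Met — identical.
Codon 2: CUA Leu / CUA Leu — identical.
Codon 3: CAU His / CGG Arg — nonsynonymous.
Codon 4: CGA Arg / CGC Arg — synonymous.
Codon 5: AUU Ile / AUU Ile — identical.
Codon 6: CUA Leu / UUU Phe — nonsynonymous.
Synonymous differences: 1.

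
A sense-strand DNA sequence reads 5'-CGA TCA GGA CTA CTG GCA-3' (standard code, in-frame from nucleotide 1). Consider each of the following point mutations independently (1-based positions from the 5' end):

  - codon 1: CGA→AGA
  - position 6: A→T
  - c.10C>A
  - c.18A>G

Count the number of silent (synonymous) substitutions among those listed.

Codon 1: CGA (Arg) → AGA (Arg) — synonymous.
Codon 2: TCA (Ser) → TCT (Ser) — synonymous.
Codon 4: CTA (Leu) → ATA (Ile) — missense.
Codon 6: GCA (Ala) → GCG (Ala) — synonymous.
Synonymous: 3 of 4.

3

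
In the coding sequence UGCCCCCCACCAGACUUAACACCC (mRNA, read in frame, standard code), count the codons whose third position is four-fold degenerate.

5

Codon 1 UGC (Cys): third position 2-fold.
Codon 2 CCC (Pro): third position 4-fold.
Codon 3 CCA (Pro): third position 4-fold.
Codon 4 CCA (Pro): third position 4-fold.
Codon 5 GAC (Asp): third position 2-fold.
Codon 6 UUA (Leu): third position 2-fold.
Codon 7 ACA (Thr): third position 4-fold.
Codon 8 CCC (Pro): third position 4-fold.
Four-fold degenerate third positions: 5.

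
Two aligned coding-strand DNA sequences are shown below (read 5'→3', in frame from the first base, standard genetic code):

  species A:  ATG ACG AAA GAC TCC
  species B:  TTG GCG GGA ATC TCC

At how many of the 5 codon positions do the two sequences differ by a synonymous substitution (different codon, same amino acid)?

0

Codon 1: ATG Met / TTG Leu — nonsynonymous.
Codon 2: ACG Thr / GCG Ala — nonsynonymous.
Codon 3: AAA Lys / GGA Gly — nonsynonymous.
Codon 4: GAC Asp / ATC Ile — nonsynonymous.
Codon 5: TCC Ser / TCC Ser — identical.
Synonymous differences: 0.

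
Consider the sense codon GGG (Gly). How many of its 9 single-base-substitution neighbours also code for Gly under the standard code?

Position 1: none → 0 synonymous.
Position 2: none → 0 synonymous.
Position 3: GGU, GGC, GGA → 3 synonymous.
Total: 0 + 0 + 3 = 3.

3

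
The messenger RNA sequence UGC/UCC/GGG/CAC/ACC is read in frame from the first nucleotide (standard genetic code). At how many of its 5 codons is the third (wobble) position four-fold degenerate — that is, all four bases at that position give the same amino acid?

3

Codon 1 UGC (Cys): third position 2-fold.
Codon 2 UCC (Ser): third position 4-fold.
Codon 3 GGG (Gly): third position 4-fold.
Codon 4 CAC (His): third position 2-fold.
Codon 5 ACC (Thr): third position 4-fold.
Four-fold degenerate third positions: 3.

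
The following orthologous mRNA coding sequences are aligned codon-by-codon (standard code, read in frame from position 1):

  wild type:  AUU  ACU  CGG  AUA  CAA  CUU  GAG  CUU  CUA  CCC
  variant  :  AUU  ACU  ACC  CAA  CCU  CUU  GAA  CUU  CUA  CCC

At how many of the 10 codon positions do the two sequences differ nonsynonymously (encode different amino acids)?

Codon 1: AUU Ile / AUU Ile — identical.
Codon 2: ACU Thr / ACU Thr — identical.
Codon 3: CGG Arg / ACC Thr — nonsynonymous.
Codon 4: AUA Ile / CAA Gln — nonsynonymous.
Codon 5: CAA Gln / CCU Pro — nonsynonymous.
Codon 6: CUU Leu / CUU Leu — identical.
Codon 7: GAG Glu / GAA Glu — synonymous.
Codon 8: CUU Leu / CUU Leu — identical.
Codon 9: CUA Leu / CUA Leu — identical.
Codon 10: CCC Pro / CCC Pro — identical.
Nonsynonymous differences: 3.

3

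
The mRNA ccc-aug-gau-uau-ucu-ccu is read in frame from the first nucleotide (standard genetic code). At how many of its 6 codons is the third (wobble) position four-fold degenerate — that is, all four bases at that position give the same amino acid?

Codon 1 CCC (Pro): third position 4-fold.
Codon 2 AUG (Met): third position 1-fold.
Codon 3 GAU (Asp): third position 2-fold.
Codon 4 UAU (Tyr): third position 2-fold.
Codon 5 UCU (Ser): third position 4-fold.
Codon 6 CCU (Pro): third position 4-fold.
Four-fold degenerate third positions: 3.

3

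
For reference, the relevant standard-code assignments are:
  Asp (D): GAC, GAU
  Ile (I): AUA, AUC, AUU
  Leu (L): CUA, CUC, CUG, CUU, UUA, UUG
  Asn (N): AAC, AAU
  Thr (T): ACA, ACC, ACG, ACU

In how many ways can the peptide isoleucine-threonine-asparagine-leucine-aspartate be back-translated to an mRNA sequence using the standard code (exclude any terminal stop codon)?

Ile: 3 codons.
Thr: 4 codons.
Asn: 2 codons.
Leu: 6 codons.
Asp: 2 codons.
3 × 4 × 2 × 6 × 2 = 288.

288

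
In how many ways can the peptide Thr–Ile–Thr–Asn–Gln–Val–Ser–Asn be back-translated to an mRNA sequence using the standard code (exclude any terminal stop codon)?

9216

Thr: 4 codons.
Ile: 3 codons.
Thr: 4 codons.
Asn: 2 codons.
Gln: 2 codons.
Val: 4 codons.
Ser: 6 codons.
Asn: 2 codons.
4 × 3 × 4 × 2 × 2 × 4 × 6 × 2 = 9216.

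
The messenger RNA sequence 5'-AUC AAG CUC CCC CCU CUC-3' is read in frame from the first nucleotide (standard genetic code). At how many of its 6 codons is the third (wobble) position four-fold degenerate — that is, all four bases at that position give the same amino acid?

Codon 1 AUC (Ile): third position 3-fold.
Codon 2 AAG (Lys): third position 2-fold.
Codon 3 CUC (Leu): third position 4-fold.
Codon 4 CCC (Pro): third position 4-fold.
Codon 5 CCU (Pro): third position 4-fold.
Codon 6 CUC (Leu): third position 4-fold.
Four-fold degenerate third positions: 4.

4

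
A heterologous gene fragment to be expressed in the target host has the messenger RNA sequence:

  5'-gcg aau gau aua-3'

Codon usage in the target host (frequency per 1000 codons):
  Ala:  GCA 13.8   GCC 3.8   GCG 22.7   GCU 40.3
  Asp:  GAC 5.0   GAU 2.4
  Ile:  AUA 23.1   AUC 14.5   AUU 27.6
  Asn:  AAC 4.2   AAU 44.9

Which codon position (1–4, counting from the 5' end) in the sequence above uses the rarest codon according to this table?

3

Codon 1 GCG (Ala): 22.7 per 1000.
Codon 2 AAU (Asn): 44.9 per 1000.
Codon 3 GAU (Asp): 2.4 per 1000.
Codon 4 AUA (Ile): 23.1 per 1000.
Lowest frequency is 2.4 at codon 3.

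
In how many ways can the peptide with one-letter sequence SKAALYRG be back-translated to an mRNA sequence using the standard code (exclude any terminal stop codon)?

Ser: 6 codons.
Lys: 2 codons.
Ala: 4 codons.
Ala: 4 codons.
Leu: 6 codons.
Tyr: 2 codons.
Arg: 6 codons.
Gly: 4 codons.
6 × 2 × 4 × 4 × 6 × 2 × 6 × 4 = 55296.

55296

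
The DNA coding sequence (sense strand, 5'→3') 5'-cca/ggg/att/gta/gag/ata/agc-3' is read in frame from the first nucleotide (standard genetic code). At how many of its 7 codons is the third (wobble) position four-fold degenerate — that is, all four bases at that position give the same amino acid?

3

Codon 1 CCA (Pro): third position 4-fold.
Codon 2 GGG (Gly): third position 4-fold.
Codon 3 ATT (Ile): third position 3-fold.
Codon 4 GTA (Val): third position 4-fold.
Codon 5 GAG (Glu): third position 2-fold.
Codon 6 ATA (Ile): third position 3-fold.
Codon 7 AGC (Ser): third position 2-fold.
Four-fold degenerate third positions: 3.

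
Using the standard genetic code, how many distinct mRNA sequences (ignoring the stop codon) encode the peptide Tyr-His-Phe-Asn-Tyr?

Tyr: 2 codons.
His: 2 codons.
Phe: 2 codons.
Asn: 2 codons.
Tyr: 2 codons.
2 × 2 × 2 × 2 × 2 = 32.

32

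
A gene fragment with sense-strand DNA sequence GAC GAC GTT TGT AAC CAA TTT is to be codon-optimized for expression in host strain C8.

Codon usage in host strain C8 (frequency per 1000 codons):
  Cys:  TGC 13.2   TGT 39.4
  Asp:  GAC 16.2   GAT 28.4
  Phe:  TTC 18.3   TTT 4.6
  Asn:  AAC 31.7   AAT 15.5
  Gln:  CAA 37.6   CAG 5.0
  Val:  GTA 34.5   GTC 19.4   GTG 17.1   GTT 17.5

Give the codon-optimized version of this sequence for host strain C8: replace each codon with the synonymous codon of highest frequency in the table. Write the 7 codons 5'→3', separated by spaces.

Codon 1 (Asp): best is GAT at 28.4.
Codon 2 (Asp): best is GAT at 28.4.
Codon 3 (Val): best is GTA at 34.5.
Codon 4 (Cys): best is TGT at 39.4.
Codon 5 (Asn): best is AAC at 31.7.
Codon 6 (Gln): best is CAA at 37.6.
Codon 7 (Phe): best is TTC at 18.3.

GAT GAT GTA TGT AAC CAA TTC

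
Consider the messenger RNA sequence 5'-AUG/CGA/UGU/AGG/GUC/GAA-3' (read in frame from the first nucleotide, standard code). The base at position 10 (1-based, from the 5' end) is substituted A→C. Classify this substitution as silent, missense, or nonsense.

silent

Position 10 falls in codon 4: AGG → Arg.
After the substitution the codon is CGG → Arg.
Both encode Arg, so the change is synonymous.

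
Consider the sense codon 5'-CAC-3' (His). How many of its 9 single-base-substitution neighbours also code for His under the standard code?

1

Position 1: none → 0 synonymous.
Position 2: none → 0 synonymous.
Position 3: CAU → 1 synonymous.
Total: 0 + 0 + 1 = 1.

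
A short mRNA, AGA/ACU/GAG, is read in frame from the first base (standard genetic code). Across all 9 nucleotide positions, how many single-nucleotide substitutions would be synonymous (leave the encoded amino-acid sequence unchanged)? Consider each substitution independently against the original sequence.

6

Codon 1 (AGA, Arg): 2 synonymous substitutions.
Codon 2 (ACU, Thr): 3 synonymous substitutions.
Codon 3 (GAG, Glu): 1 synonymous substitution.
Total: 2 + 3 + 1 = 6.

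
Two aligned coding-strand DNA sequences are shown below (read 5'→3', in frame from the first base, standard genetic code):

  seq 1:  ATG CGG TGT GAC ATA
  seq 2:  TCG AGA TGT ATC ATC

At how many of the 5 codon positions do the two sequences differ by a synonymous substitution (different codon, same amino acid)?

2

Codon 1: ATG Met / TCG Ser — nonsynonymous.
Codon 2: CGG Arg / AGA Arg — synonymous.
Codon 3: TGT Cys / TGT Cys — identical.
Codon 4: GAC Asp / ATC Ile — nonsynonymous.
Codon 5: ATA Ile / ATC Ile — synonymous.
Synonymous differences: 2.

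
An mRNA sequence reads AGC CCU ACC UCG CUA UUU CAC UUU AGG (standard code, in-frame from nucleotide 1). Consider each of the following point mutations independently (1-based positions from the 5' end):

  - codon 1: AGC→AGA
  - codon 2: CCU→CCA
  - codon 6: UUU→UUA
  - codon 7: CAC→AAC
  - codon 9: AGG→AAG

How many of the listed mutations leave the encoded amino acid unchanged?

Codon 1: AGC (Ser) → AGA (Arg) — missense.
Codon 2: CCU (Pro) → CCA (Pro) — synonymous.
Codon 6: UUU (Phe) → UUA (Leu) — missense.
Codon 7: CAC (His) → AAC (Asn) — missense.
Codon 9: AGG (Arg) → AAG (Lys) — missense.
Synonymous: 1 of 5.

1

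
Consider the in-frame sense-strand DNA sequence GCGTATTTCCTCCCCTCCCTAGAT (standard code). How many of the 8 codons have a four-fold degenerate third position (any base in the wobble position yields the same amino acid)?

5

Codon 1 GCG (Ala): third position 4-fold.
Codon 2 TAT (Tyr): third position 2-fold.
Codon 3 TTC (Phe): third position 2-fold.
Codon 4 CTC (Leu): third position 4-fold.
Codon 5 CCC (Pro): third position 4-fold.
Codon 6 TCC (Ser): third position 4-fold.
Codon 7 CTA (Leu): third position 4-fold.
Codon 8 GAT (Asp): third position 2-fold.
Four-fold degenerate third positions: 5.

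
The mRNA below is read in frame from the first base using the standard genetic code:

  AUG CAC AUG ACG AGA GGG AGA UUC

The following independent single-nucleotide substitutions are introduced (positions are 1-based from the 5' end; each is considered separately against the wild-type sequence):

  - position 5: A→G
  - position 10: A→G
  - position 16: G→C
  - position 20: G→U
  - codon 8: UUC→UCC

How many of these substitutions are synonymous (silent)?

Codon 2: CAC (His) → CGC (Arg) — missense.
Codon 4: ACG (Thr) → GCG (Ala) — missense.
Codon 6: GGG (Gly) → CGG (Arg) — missense.
Codon 7: AGA (Arg) → AUA (Ile) — missense.
Codon 8: UUC (Phe) → UCC (Ser) — missense.
Synonymous: 0 of 5.

0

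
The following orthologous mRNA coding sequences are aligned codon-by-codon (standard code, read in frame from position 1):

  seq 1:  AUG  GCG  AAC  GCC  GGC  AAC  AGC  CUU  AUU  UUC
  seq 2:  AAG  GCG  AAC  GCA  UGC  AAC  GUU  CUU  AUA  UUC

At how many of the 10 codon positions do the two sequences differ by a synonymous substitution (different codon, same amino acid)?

2

Codon 1: AUG Met / AAG Lys — nonsynonymous.
Codon 2: GCG Ala / GCG Ala — identical.
Codon 3: AAC Asn / AAC Asn — identical.
Codon 4: GCC Ala / GCA Ala — synonymous.
Codon 5: GGC Gly / UGC Cys — nonsynonymous.
Codon 6: AAC Asn / AAC Asn — identical.
Codon 7: AGC Ser / GUU Val — nonsynonymous.
Codon 8: CUU Leu / CUU Leu — identical.
Codon 9: AUU Ile / AUA Ile — synonymous.
Codon 10: UUC Phe / UUC Phe — identical.
Synonymous differences: 2.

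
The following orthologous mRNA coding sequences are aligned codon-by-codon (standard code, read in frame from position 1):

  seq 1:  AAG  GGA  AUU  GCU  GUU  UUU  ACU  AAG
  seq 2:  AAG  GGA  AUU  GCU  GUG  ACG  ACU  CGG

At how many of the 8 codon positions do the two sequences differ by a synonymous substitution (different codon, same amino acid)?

1

Codon 1: AAG Lys / AAG Lys — identical.
Codon 2: GGA Gly / GGA Gly — identical.
Codon 3: AUU Ile / AUU Ile — identical.
Codon 4: GCU Ala / GCU Ala — identical.
Codon 5: GUU Val / GUG Val — synonymous.
Codon 6: UUU Phe / ACG Thr — nonsynonymous.
Codon 7: ACU Thr / ACU Thr — identical.
Codon 8: AAG Lys / CGG Arg — nonsynonymous.
Synonymous differences: 1.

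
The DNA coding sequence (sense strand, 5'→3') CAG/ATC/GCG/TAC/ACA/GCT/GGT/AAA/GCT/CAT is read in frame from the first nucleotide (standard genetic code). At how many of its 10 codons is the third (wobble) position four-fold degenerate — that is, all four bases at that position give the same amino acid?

Codon 1 CAG (Gln): third position 2-fold.
Codon 2 ATC (Ile): third position 3-fold.
Codon 3 GCG (Ala): third position 4-fold.
Codon 4 TAC (Tyr): third position 2-fold.
Codon 5 ACA (Thr): third position 4-fold.
Codon 6 GCT (Ala): third position 4-fold.
Codon 7 GGT (Gly): third position 4-fold.
Codon 8 AAA (Lys): third position 2-fold.
Codon 9 GCT (Ala): third position 4-fold.
Codon 10 CAT (His): third position 2-fold.
Four-fold degenerate third positions: 5.

5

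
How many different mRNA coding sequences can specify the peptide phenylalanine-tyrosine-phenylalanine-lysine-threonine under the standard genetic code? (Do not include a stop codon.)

64

Phe: 2 codons.
Tyr: 2 codons.
Phe: 2 codons.
Lys: 2 codons.
Thr: 4 codons.
2 × 2 × 2 × 2 × 4 = 64.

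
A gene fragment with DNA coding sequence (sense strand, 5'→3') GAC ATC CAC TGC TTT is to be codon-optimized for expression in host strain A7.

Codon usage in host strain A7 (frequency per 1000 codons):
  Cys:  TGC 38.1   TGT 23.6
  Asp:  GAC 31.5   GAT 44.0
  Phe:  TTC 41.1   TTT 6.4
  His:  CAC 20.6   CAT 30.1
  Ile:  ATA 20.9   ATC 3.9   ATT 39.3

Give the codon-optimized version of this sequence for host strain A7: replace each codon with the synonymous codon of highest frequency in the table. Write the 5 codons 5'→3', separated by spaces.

GAT ATT CAT TGC TTC

Codon 1 (Asp): best is GAT at 44.0.
Codon 2 (Ile): best is ATT at 39.3.
Codon 3 (His): best is CAT at 30.1.
Codon 4 (Cys): best is TGC at 38.1.
Codon 5 (Phe): best is TTC at 41.1.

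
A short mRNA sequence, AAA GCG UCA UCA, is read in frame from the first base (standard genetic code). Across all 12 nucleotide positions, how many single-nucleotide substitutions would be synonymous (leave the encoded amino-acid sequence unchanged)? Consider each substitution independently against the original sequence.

10

Codon 1 (AAA, Lys): 1 synonymous substitution.
Codon 2 (GCG, Ala): 3 synonymous substitutions.
Codon 3 (UCA, Ser): 3 synonymous substitutions.
Codon 4 (UCA, Ser): 3 synonymous substitutions.
Total: 1 + 3 + 3 + 3 = 10.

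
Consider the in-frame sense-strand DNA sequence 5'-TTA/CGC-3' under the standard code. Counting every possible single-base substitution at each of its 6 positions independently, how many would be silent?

5

Codon 1 (TTA, Leu): 2 synonymous substitutions.
Codon 2 (CGC, Arg): 3 synonymous substitutions.
Total: 2 + 3 = 5.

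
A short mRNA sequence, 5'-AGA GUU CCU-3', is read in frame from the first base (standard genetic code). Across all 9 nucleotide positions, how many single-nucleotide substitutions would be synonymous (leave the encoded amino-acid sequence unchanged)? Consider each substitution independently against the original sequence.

Codon 1 (AGA, Arg): 2 synonymous substitutions.
Codon 2 (GUU, Val): 3 synonymous substitutions.
Codon 3 (CCU, Pro): 3 synonymous substitutions.
Total: 2 + 3 + 3 = 8.

8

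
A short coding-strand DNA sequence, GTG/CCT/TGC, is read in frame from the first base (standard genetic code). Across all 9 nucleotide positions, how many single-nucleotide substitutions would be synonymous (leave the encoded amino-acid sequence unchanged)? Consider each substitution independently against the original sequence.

Codon 1 (GTG, Val): 3 synonymous substitutions.
Codon 2 (CCT, Pro): 3 synonymous substitutions.
Codon 3 (TGC, Cys): 1 synonymous substitution.
Total: 3 + 3 + 1 = 7.

7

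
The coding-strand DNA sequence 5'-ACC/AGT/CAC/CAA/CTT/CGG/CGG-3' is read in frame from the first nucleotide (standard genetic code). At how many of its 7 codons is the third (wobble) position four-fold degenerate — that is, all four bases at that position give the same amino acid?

Codon 1 ACC (Thr): third position 4-fold.
Codon 2 AGT (Ser): third position 2-fold.
Codon 3 CAC (His): third position 2-fold.
Codon 4 CAA (Gln): third position 2-fold.
Codon 5 CTT (Leu): third position 4-fold.
Codon 6 CGG (Arg): third position 4-fold.
Codon 7 CGG (Arg): third position 4-fold.
Four-fold degenerate third positions: 4.

4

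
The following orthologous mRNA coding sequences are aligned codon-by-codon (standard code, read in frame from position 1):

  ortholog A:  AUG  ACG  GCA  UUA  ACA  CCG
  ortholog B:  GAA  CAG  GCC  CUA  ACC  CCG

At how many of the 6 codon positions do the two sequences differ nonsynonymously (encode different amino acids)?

2

Codon 1: AUG Met / GAA Glu — nonsynonymous.
Codon 2: ACG Thr / CAG Gln — nonsynonymous.
Codon 3: GCA Ala / GCC Ala — synonymous.
Codon 4: UUA Leu / CUA Leu — synonymous.
Codon 5: ACA Thr / ACC Thr — synonymous.
Codon 6: CCG Pro / CCG Pro — identical.
Nonsynonymous differences: 2.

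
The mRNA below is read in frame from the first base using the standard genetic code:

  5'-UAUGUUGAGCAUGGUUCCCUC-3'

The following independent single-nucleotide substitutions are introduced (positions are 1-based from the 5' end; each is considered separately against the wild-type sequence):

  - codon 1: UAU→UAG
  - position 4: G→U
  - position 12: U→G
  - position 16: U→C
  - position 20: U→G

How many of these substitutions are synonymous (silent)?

0

Codon 1: UAU (Tyr) → UAG (Stop) — nonsense.
Codon 2: GUU (Val) → UUU (Phe) — missense.
Codon 4: CAU (His) → CAG (Gln) — missense.
Codon 6: UCC (Ser) → CCC (Pro) — missense.
Codon 7: CUC (Leu) → CGC (Arg) — missense.
Synonymous: 0 of 5.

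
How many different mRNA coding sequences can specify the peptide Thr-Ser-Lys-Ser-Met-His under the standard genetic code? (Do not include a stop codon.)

Thr: 4 codons.
Ser: 6 codons.
Lys: 2 codons.
Ser: 6 codons.
Met: 1 codon.
His: 2 codons.
4 × 6 × 2 × 6 × 1 × 2 = 576.

576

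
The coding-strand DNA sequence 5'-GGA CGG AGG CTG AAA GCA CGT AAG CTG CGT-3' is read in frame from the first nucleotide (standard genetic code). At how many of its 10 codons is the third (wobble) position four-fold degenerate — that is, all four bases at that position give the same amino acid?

7

Codon 1 GGA (Gly): third position 4-fold.
Codon 2 CGG (Arg): third position 4-fold.
Codon 3 AGG (Arg): third position 2-fold.
Codon 4 CTG (Leu): third position 4-fold.
Codon 5 AAA (Lys): third position 2-fold.
Codon 6 GCA (Ala): third position 4-fold.
Codon 7 CGT (Arg): third position 4-fold.
Codon 8 AAG (Lys): third position 2-fold.
Codon 9 CTG (Leu): third position 4-fold.
Codon 10 CGT (Arg): third position 4-fold.
Four-fold degenerate third positions: 7.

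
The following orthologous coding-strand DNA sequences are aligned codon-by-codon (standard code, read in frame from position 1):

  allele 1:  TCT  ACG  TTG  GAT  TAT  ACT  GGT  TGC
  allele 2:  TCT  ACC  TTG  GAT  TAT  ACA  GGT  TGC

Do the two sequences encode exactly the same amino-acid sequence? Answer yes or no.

Codon 1: TCT Ser / TCT Ser — identical.
Codon 2: ACG Thr / ACC Thr — synonymous.
Codon 3: TTG Leu / TTG Leu — identical.
Codon 4: GAT Asp / GAT Asp — identical.
Codon 5: TAT Tyr / TAT Tyr — identical.
Codon 6: ACT Thr / ACA Thr — synonymous.
Codon 7: GGT Gly / GGT Gly — identical.
Codon 8: TGC Cys / TGC Cys — identical.
Nonsynonymous differences: 0 → same protein.

yes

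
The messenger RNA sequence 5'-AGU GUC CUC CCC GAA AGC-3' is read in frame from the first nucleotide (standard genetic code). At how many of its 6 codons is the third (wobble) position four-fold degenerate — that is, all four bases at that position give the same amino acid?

3

Codon 1 AGU (Ser): third position 2-fold.
Codon 2 GUC (Val): third position 4-fold.
Codon 3 CUC (Leu): third position 4-fold.
Codon 4 CCC (Pro): third position 4-fold.
Codon 5 GAA (Glu): third position 2-fold.
Codon 6 AGC (Ser): third position 2-fold.
Four-fold degenerate third positions: 3.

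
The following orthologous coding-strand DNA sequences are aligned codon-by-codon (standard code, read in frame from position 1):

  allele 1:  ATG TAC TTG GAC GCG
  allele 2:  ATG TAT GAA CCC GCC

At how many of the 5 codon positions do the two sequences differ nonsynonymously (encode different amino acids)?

Codon 1: ATG Met / ATG Met — identical.
Codon 2: TAC Tyr / TAT Tyr — synonymous.
Codon 3: TTG Leu / GAA Glu — nonsynonymous.
Codon 4: GAC Asp / CCC Pro — nonsynonymous.
Codon 5: GCG Ala / GCC Ala — synonymous.
Nonsynonymous differences: 2.

2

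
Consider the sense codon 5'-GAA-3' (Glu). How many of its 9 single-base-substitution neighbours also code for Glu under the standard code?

Position 1: none → 0 synonymous.
Position 2: none → 0 synonymous.
Position 3: GAG → 1 synonymous.
Total: 0 + 0 + 1 = 1.

1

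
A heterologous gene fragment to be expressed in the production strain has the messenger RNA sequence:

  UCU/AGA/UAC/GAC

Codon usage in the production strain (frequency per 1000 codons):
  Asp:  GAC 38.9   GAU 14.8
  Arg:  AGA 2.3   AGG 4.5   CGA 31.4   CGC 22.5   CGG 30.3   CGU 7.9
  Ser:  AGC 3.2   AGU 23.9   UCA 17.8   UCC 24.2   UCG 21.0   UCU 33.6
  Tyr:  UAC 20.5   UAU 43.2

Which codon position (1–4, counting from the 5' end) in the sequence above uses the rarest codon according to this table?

Codon 1 UCU (Ser): 33.6 per 1000.
Codon 2 AGA (Arg): 2.3 per 1000.
Codon 3 UAC (Tyr): 20.5 per 1000.
Codon 4 GAC (Asp): 38.9 per 1000.
Lowest frequency is 2.3 at codon 2.

2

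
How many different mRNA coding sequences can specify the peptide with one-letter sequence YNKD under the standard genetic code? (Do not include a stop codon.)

16

Tyr: 2 codons.
Asn: 2 codons.
Lys: 2 codons.
Asp: 2 codons.
2 × 2 × 2 × 2 = 16.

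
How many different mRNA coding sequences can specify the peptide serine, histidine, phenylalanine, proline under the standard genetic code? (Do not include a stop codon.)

Ser: 6 codons.
His: 2 codons.
Phe: 2 codons.
Pro: 4 codons.
6 × 2 × 2 × 4 = 96.

96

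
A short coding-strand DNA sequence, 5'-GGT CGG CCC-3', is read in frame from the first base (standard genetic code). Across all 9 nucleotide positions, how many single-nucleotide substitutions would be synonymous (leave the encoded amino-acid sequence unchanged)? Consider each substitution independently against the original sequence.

Codon 1 (GGT, Gly): 3 synonymous substitutions.
Codon 2 (CGG, Arg): 4 synonymous substitutions.
Codon 3 (CCC, Pro): 3 synonymous substitutions.
Total: 3 + 4 + 3 = 10.

10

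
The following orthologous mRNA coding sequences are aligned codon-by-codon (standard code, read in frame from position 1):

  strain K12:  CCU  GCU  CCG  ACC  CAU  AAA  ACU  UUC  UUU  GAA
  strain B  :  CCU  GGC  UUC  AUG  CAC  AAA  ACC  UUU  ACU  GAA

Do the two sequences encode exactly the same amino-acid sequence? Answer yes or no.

Codon 1: CCU Pro / CCU Pro — identical.
Codon 2: GCU Ala / GGC Gly — nonsynonymous.
Codon 3: CCG Pro / UUC Phe — nonsynonymous.
Codon 4: ACC Thr / AUG Met — nonsynonymous.
Codon 5: CAU His / CAC His — synonymous.
Codon 6: AAA Lys / AAA Lys — identical.
Codon 7: ACU Thr / ACC Thr — synonymous.
Codon 8: UUC Phe / UUU Phe — synonymous.
Codon 9: UUU Phe / ACU Thr — nonsynonymous.
Codon 10: GAA Glu / GAA Glu — identical.
Nonsynonymous differences: 4 → different protein.

no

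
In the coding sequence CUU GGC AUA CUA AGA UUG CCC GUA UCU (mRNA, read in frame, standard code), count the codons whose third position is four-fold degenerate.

6

Codon 1 CUU (Leu): third position 4-fold.
Codon 2 GGC (Gly): third position 4-fold.
Codon 3 AUA (Ile): third position 3-fold.
Codon 4 CUA (Leu): third position 4-fold.
Codon 5 AGA (Arg): third position 2-fold.
Codon 6 UUG (Leu): third position 2-fold.
Codon 7 CCC (Pro): third position 4-fold.
Codon 8 GUA (Val): third position 4-fold.
Codon 9 UCU (Ser): third position 4-fold.
Four-fold degenerate third positions: 6.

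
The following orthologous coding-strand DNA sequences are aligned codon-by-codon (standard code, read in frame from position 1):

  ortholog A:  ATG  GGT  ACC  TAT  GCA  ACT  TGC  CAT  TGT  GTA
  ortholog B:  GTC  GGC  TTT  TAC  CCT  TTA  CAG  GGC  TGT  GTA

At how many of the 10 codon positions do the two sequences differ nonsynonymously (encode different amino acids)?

Codon 1: ATG Met / GTC Val — nonsynonymous.
Codon 2: GGT Gly / GGC Gly — synonymous.
Codon 3: ACC Thr / TTT Phe — nonsynonymous.
Codon 4: TAT Tyr / TAC Tyr — synonymous.
Codon 5: GCA Ala / CCT Pro — nonsynonymous.
Codon 6: ACT Thr / TTA Leu — nonsynonymous.
Codon 7: TGC Cys / CAG Gln — nonsynonymous.
Codon 8: CAT His / GGC Gly — nonsynonymous.
Codon 9: TGT Cys / TGT Cys — identical.
Codon 10: GTA Val / GTA Val — identical.
Nonsynonymous differences: 6.

6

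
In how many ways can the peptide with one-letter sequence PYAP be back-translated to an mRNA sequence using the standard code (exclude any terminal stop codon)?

Pro: 4 codons.
Tyr: 2 codons.
Ala: 4 codons.
Pro: 4 codons.
4 × 2 × 4 × 4 = 128.

128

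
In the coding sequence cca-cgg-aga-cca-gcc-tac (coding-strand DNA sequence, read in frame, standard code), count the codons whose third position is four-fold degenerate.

4

Codon 1 CCA (Pro): third position 4-fold.
Codon 2 CGG (Arg): third position 4-fold.
Codon 3 AGA (Arg): third position 2-fold.
Codon 4 CCA (Pro): third position 4-fold.
Codon 5 GCC (Ala): third position 4-fold.
Codon 6 TAC (Tyr): third position 2-fold.
Four-fold degenerate third positions: 4.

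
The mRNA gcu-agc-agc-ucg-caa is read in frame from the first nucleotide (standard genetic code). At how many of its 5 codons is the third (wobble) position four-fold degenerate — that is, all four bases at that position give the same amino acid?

Codon 1 GCU (Ala): third position 4-fold.
Codon 2 AGC (Ser): third position 2-fold.
Codon 3 AGC (Ser): third position 2-fold.
Codon 4 UCG (Ser): third position 4-fold.
Codon 5 CAA (Gln): third position 2-fold.
Four-fold degenerate third positions: 2.

2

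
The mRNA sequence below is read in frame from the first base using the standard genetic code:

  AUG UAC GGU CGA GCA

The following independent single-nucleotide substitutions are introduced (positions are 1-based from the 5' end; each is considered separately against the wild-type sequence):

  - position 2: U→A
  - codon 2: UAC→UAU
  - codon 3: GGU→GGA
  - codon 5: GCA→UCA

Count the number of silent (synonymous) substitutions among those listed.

2

Codon 1: AUG (Met) → AAG (Lys) — missense.
Codon 2: UAC (Tyr) → UAU (Tyr) — synonymous.
Codon 3: GGU (Gly) → GGA (Gly) — synonymous.
Codon 5: GCA (Ala) → UCA (Ser) — missense.
Synonymous: 2 of 4.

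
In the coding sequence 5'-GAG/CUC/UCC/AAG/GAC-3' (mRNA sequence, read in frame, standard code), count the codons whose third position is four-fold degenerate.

Codon 1 GAG (Glu): third position 2-fold.
Codon 2 CUC (Leu): third position 4-fold.
Codon 3 UCC (Ser): third position 4-fold.
Codon 4 AAG (Lys): third position 2-fold.
Codon 5 GAC (Asp): third position 2-fold.
Four-fold degenerate third positions: 2.

2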